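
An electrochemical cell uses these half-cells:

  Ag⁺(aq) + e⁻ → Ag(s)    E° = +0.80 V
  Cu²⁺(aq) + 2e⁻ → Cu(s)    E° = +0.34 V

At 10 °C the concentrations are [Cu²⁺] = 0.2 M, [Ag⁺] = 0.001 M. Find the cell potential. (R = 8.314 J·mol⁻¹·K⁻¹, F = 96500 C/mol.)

The Ag⁺/Ag couple has the higher reduction potential and acts as the cathode, so E°_cell = +0.80 − (+0.34) = 0.46 V.
Balancing electrons gives n = 2; the reaction quotient is Q = [Cu²⁺]/[Ag⁺]^2 = 2 × 10^5.
E = E° − (RT/nF) ln Q = 0.46 − (8.314×283)/(2×96500) × (12.206) = 0.460 − 0.149 = 0.311 V.

0.311 V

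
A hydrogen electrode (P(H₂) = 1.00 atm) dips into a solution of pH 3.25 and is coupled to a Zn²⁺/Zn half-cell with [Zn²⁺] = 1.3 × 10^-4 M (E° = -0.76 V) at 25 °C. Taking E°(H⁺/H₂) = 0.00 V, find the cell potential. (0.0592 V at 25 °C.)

The hydrogen couple is the cathode, so E°_cell = 0.76 V; n = 2.
[H⁺] = 10^(−3.25) = 5.6 × 10^-4 M, and Q = [Zn²⁺]·P(H₂) / [H⁺]^2 = 411.
E = E° − (0.0592/2) log Q = 0.76 − (0.0592/2)(2.614) = 0.683 V.

0.68 V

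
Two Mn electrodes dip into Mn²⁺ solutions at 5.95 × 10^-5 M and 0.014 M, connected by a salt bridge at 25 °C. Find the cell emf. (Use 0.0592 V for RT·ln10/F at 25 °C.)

Both half-cells are Mn²⁺/Mn, so E°_cell = 0. The concentrated side is the cathode; the cell reaction moves Mn²⁺ from high to low concentration with n = 2.
Q = [Mn²⁺]_dilute/[Mn²⁺]_conc = 5.95 × 10^-5/0.014 = 0.00425.
E = 0 − (0.0592/2) log Q = −(0.0592/2)(-2.372) = 0.0702 V.

0.070 V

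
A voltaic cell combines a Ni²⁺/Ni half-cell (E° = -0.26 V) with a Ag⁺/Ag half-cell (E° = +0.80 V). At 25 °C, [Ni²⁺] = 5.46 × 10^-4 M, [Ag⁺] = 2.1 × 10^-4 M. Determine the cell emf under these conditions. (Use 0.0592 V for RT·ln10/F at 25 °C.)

The Ag⁺/Ag couple has the higher reduction potential and acts as the cathode, so E°_cell = +0.80 − (-0.26) = 1.06 V.
Balancing electrons gives n = 2; the reaction quotient is Q = [Ni²⁺]/[Ag⁺]^2 = 1.24 × 10^4.
At 25 °C, E = E° − (0.0592/n) log Q = 1.06 − (0.0592/2)(4.093) = 1.060 − 0.121 = 0.939 V.

0.939 V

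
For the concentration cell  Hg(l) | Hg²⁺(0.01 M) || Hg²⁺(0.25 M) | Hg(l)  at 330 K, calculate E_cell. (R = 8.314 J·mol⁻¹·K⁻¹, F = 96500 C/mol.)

0.046 V

Both half-cells are Hg²⁺/Hg, so E°_cell = 0. The concentrated side is the cathode; the cell reaction moves Hg²⁺ from high to low concentration with n = 2.
Q = [Hg²⁺]_dilute/[Hg²⁺]_conc = 0.01/0.25 = 0.0400.
E = 0 − (RT/nF) ln Q = −((8.314×330)/(2×96500))(-3.219) = 0.0458 V.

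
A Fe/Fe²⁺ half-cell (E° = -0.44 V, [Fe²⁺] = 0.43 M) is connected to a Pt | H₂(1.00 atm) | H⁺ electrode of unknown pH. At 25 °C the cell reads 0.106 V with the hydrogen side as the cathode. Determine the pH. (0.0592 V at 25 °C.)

pH = 5.83

E°_cell = 0.44 V and n = 2.
log Q = n(E° − E)/0.0592 = 2×(0.44 − 0.106)/0.0592 = 11.284.
With Q = [Fe²⁺]·P(H₂) / [H⁺]^2, solving for [H⁺] gives log[H⁺] = -5.825, so pH = 5.83.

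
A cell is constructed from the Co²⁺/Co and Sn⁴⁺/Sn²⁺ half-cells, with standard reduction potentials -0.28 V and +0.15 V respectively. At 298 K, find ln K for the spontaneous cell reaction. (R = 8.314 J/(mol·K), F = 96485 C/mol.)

ln K = 33.5

E°_cell = +0.15 − (-0.28) = 0.43 V, with n = 2 electrons transferred.
At equilibrium E = 0, so the Nernst equation gives ln K = nFE°/RT = (2)(96485)(0.43)/((8.314)(298)) = 33.49.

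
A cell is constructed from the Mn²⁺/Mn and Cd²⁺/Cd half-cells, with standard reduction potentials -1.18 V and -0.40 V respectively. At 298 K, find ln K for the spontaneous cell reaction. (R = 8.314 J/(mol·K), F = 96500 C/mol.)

E°_cell = -0.40 − (-1.18) = 0.78 V, with n = 2 electrons transferred.
At equilibrium E = 0, so the Nernst equation gives ln K = nFE°/RT = (2)(96500)(0.78)/((8.314)(298)) = 60.76.

ln K = 60.8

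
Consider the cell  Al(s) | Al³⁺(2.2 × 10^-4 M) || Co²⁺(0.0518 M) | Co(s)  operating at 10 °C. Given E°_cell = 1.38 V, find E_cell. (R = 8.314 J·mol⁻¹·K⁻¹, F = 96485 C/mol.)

Balancing electrons gives n = 6; the reaction quotient is Q = [Al³⁺]^2/[Co²⁺]^3 = 3.48 × 10^-4.
E = E° − (RT/nF) ln Q = 1.38 − (8.314×283)/(6×96485) × (-7.963) = 1.380 + 0.032 = 1.412 V.

1.41 V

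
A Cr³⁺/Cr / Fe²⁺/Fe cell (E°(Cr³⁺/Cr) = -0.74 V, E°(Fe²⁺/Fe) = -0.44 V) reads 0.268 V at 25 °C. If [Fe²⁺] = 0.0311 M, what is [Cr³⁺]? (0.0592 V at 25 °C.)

From the Nernst equation, log Q = n(E° − E)/0.0592 = 6(0.30 − 0.268)/0.0592 = 3.243, so Q = 1750.
With Q = [Cr³⁺]^2/[Fe²⁺]^3 and the known concentrations, [Cr³⁺]^2 in the numerator gives [Cr³⁺] = 0.23 M.

0.23 M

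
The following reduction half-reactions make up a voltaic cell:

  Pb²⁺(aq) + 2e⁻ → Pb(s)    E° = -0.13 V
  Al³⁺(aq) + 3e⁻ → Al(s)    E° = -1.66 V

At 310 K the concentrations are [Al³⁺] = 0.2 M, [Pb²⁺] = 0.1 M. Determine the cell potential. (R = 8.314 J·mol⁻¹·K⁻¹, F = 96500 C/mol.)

1.51 V

The Pb²⁺/Pb couple has the higher reduction potential and acts as the cathode, so E°_cell = -0.13 − (-1.66) = 1.53 V.
Balancing electrons gives n = 6; the reaction quotient is Q = [Al³⁺]^2/[Pb²⁺]^3 = 40.0.
E = E° − (RT/nF) ln Q = 1.53 − (8.314×310)/(6×96500) × (3.689) = 1.530 − 0.016 = 1.514 V.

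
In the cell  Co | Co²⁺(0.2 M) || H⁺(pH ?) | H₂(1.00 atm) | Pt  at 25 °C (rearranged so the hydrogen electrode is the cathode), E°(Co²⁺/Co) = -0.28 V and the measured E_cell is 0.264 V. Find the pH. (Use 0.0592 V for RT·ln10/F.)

pH = 0.62

E°_cell = 0.28 V and n = 2.
log Q = n(E° − E)/0.0592 = 2×(0.28 − 0.264)/0.0592 = 0.541.
With Q = [Co²⁺]·P(H₂) / [H⁺]^2, solving for [H⁺] gives log[H⁺] = -0.620, so pH = 0.62.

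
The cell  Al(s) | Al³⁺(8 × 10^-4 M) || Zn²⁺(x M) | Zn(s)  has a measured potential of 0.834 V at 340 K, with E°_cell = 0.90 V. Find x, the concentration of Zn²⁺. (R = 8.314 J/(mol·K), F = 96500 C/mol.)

9.5 × 10^-5 M

From the Nernst equation, ln Q = nF(E° − E)/RT = 6×96500×(0.90 − 0.834)/(8.314×340) = 13.519, so Q = 7.43 × 10^5.
With Q = [Al³⁺]^2/[Zn²⁺]^3 and the known concentrations, [Zn²⁺]^3 in the denominator gives [Zn²⁺] = 9.5 × 10^-5 M.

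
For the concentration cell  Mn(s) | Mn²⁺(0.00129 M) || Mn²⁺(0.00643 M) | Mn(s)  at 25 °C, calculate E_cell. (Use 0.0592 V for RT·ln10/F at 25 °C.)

Both half-cells are Mn²⁺/Mn, so E°_cell = 0. The concentrated side is the cathode; the cell reaction moves Mn²⁺ from high to low concentration with n = 2.
Q = [Mn²⁺]_dilute/[Mn²⁺]_conc = 0.00129/0.00643 = 0.201.
E = 0 − (0.0592/2) log Q = −(0.0592/2)(-0.698) = 0.0207 V.

0.021 V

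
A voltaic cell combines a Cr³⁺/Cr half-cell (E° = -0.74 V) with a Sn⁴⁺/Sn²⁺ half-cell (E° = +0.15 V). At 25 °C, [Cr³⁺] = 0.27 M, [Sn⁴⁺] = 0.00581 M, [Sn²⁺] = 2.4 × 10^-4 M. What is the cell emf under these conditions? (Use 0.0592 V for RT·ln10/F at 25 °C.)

The Sn⁴⁺/Sn²⁺ couple has the higher reduction potential and acts as the cathode, so E°_cell = +0.15 − (-0.74) = 0.89 V.
Balancing electrons gives n = 6; the reaction quotient is Q = [Cr³⁺]^2·[Sn²⁺]^3/[Sn⁴⁺]^3 = 5.14 × 10^-6.
At 25 °C, E = E° − (0.0592/n) log Q = 0.89 − (0.0592/6)(-5.289) = 0.890 + 0.052 = 0.942 V.

0.942 V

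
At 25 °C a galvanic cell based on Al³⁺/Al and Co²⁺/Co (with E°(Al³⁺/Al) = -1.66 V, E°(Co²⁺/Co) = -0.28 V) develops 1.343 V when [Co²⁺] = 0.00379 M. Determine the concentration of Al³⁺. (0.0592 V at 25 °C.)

From the Nernst equation, log Q = n(E° − E)/0.0592 = 6(1.38 − 1.343)/0.0592 = 3.750, so Q = 5620.
With Q = [Al³⁺]^2/[Co²⁺]^3 and the known concentrations, [Al³⁺]^2 in the numerator gives [Al³⁺] = 0.017 M.

0.017 M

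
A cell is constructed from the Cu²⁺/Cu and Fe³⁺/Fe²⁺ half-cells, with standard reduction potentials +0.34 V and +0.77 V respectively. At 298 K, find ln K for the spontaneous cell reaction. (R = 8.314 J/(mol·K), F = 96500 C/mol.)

E°_cell = +0.77 − (+0.34) = 0.43 V, with n = 2 electrons transferred.
At equilibrium E = 0, so the Nernst equation gives ln K = nFE°/RT = (2)(96500)(0.43)/((8.314)(298)) = 33.50.

ln K = 33.5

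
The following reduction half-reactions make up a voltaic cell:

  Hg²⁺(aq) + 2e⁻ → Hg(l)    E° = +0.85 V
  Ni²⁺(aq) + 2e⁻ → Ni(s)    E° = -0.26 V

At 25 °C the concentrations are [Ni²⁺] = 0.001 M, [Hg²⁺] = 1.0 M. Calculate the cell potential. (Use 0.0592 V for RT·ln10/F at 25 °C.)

1.20 V

The Hg²⁺/Hg couple has the higher reduction potential and acts as the cathode, so E°_cell = +0.85 − (-0.26) = 1.11 V.
Balancing electrons gives n = 2; the reaction quotient is Q = [Ni²⁺]/[Hg²⁺] = 0.00100.
At 25 °C, E = E° − (0.0592/n) log Q = 1.11 − (0.0592/2)(-3.000) = 1.110 + 0.089 = 1.199 V.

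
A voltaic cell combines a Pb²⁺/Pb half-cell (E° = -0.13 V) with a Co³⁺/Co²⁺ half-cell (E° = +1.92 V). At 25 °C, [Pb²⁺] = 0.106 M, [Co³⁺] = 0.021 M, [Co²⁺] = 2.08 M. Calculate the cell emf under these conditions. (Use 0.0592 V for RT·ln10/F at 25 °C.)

The Co³⁺/Co²⁺ couple has the higher reduction potential and acts as the cathode, so E°_cell = +1.92 − (-0.13) = 2.05 V.
Balancing electrons gives n = 2; the reaction quotient is Q = [Pb²⁺]·[Co²⁺]^2/[Co³⁺]^2 = 1040.
At 25 °C, E = E° − (0.0592/n) log Q = 2.05 − (0.0592/2)(3.017) = 2.050 − 0.089 = 1.961 V.

1.96 V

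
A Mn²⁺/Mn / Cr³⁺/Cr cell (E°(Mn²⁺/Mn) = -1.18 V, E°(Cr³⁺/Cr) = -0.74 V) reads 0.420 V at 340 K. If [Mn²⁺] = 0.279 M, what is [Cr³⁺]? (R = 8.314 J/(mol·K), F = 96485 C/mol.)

0.019 M

From the Nernst equation, ln Q = nF(E° − E)/RT = 6×96485×(0.44 − 0.420)/(8.314×340) = 4.096, so Q = 60.1.
With Q = [Mn²⁺]^3/[Cr³⁺]^2 and the known concentrations, [Cr³⁺]^2 in the denominator gives [Cr³⁺] = 0.019 M.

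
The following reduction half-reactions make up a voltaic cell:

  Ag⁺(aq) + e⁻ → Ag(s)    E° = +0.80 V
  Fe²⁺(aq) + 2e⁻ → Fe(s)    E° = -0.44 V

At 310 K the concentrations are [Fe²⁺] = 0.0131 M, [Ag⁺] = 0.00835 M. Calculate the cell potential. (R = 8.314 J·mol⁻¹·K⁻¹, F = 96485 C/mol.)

The Ag⁺/Ag couple has the higher reduction potential and acts as the cathode, so E°_cell = +0.80 − (-0.44) = 1.24 V.
Balancing electrons gives n = 2; the reaction quotient is Q = [Fe²⁺]/[Ag⁺]^2 = 188.
E = E° − (RT/nF) ln Q = 1.24 − (8.314×310)/(2×96485) × (5.236) = 1.240 − 0.070 = 1.170 V.

1.17 V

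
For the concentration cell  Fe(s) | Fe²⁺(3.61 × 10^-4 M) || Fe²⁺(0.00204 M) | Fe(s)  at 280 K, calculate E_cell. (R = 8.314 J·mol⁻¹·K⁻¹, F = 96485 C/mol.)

0.021 V

Both half-cells are Fe²⁺/Fe, so E°_cell = 0. The concentrated side is the cathode; the cell reaction moves Fe²⁺ from high to low concentration with n = 2.
Q = [Fe²⁺]_dilute/[Fe²⁺]_conc = 3.61 × 10^-4/0.00204 = 0.177.
E = 0 − (RT/nF) ln Q = −((8.314×280)/(2×96485))(-1.732) = 0.0209 V.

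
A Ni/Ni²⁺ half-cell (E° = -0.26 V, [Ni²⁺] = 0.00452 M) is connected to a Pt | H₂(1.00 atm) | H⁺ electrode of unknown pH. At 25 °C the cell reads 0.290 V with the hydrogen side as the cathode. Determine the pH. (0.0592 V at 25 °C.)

pH = 0.67

E°_cell = 0.26 V and n = 2.
log Q = n(E° − E)/0.0592 = 2×(0.26 − 0.290)/0.0592 = -1.014.
With Q = [Ni²⁺]·P(H₂) / [H⁺]^2, solving for [H⁺] gives log[H⁺] = -0.666, so pH = 0.67.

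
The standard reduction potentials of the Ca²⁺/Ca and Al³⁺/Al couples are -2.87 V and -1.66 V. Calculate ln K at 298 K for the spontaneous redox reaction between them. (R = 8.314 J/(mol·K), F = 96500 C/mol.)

E°_cell = -1.66 − (-2.87) = 1.21 V, with n = 6 electrons transferred.
At equilibrium E = 0, so the Nernst equation gives ln K = nFE°/RT = (6)(96500)(1.21)/((8.314)(298)) = 282.77.

ln K = 282.8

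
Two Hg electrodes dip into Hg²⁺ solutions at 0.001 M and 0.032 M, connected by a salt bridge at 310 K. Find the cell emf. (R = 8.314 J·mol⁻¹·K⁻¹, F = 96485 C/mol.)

Both half-cells are Hg²⁺/Hg, so E°_cell = 0. The concentrated side is the cathode; the cell reaction moves Hg²⁺ from high to low concentration with n = 2.
Q = [Hg²⁺]_dilute/[Hg²⁺]_conc = 0.001/0.032 = 0.0312.
E = 0 − (RT/nF) ln Q = −((8.314×310)/(2×96485))(-3.466) = 0.0463 V.

0.046 V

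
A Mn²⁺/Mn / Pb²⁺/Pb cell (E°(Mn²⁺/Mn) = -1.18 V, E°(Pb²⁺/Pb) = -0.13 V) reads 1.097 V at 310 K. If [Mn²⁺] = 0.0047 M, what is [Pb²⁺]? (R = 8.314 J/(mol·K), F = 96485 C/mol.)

0.16 M

From the Nernst equation, ln Q = nF(E° − E)/RT = 2×96485×(1.05 − 1.097)/(8.314×310) = -3.519, so Q = 0.0296.
With Q = [Mn²⁺]/[Pb²⁺] and the known concentrations, [Pb²⁺] in the denominator gives [Pb²⁺] = 0.16 M.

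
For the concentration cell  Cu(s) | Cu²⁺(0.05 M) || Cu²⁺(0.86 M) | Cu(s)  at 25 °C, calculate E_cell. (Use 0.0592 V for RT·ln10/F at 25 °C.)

Both half-cells are Cu²⁺/Cu, so E°_cell = 0. The concentrated side is the cathode; the cell reaction moves Cu²⁺ from high to low concentration with n = 2.
Q = [Cu²⁺]_dilute/[Cu²⁺]_conc = 0.05/0.86 = 0.0581.
E = 0 − (0.0592/2) log Q = −(0.0592/2)(-1.236) = 0.0366 V.

0.037 V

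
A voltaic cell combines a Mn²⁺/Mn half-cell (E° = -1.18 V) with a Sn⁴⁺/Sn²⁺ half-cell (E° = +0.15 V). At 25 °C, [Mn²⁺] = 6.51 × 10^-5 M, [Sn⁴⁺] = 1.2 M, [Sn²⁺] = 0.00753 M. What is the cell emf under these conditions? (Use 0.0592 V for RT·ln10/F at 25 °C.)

The Sn⁴⁺/Sn²⁺ couple has the higher reduction potential and acts as the cathode, so E°_cell = +0.15 − (-1.18) = 1.33 V.
Balancing electrons gives n = 2; the reaction quotient is Q = [Mn²⁺]·[Sn²⁺]/[Sn⁴⁺] = 4.09 × 10^-7.
At 25 °C, E = E° − (0.0592/n) log Q = 1.33 − (0.0592/2)(-6.389) = 1.330 + 0.189 = 1.519 V.

1.52 V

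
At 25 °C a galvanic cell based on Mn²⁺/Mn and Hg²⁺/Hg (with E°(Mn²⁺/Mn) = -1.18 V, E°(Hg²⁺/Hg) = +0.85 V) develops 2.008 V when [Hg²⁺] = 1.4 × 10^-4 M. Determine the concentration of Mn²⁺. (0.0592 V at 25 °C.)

7.8 × 10^-4 M

From the Nernst equation, log Q = n(E° − E)/0.0592 = 2(2.03 − 2.008)/0.0592 = 0.743, so Q = 5.54.
With Q = [Mn²⁺]/[Hg²⁺] and the known concentrations, [Mn²⁺] in the numerator gives [Mn²⁺] = 7.8 × 10^-4 M.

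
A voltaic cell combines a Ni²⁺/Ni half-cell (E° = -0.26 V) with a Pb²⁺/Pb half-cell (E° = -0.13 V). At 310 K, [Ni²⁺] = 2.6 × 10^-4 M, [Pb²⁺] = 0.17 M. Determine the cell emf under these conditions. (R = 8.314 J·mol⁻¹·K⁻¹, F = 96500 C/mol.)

0.217 V

The Pb²⁺/Pb couple has the higher reduction potential and acts as the cathode, so E°_cell = -0.13 − (-0.26) = 0.13 V.
Balancing electrons gives n = 2; the reaction quotient is Q = [Ni²⁺]/[Pb²⁺] = 0.00153.
E = E° − (RT/nF) ln Q = 0.13 − (8.314×310)/(2×96500) × (-6.483) = 0.130 + 0.087 = 0.217 V.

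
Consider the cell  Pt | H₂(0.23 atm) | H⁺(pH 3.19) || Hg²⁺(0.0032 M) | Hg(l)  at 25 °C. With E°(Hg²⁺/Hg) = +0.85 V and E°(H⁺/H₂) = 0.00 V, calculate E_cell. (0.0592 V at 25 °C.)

0.95 V

The Hg²⁺/Hg couple is the cathode, so E°_cell = 0.85 V; n = 2.
[H⁺] = 10^(−3.19) = 6.5 × 10^-4 M, and Q = [H⁺]^2 / ([Hg²⁺]·P(H₂)) = 5.66 × 10^-4.
E = E° − (0.0592/2) log Q = 0.85 − (0.0592/2)(-3.247) = 0.946 V.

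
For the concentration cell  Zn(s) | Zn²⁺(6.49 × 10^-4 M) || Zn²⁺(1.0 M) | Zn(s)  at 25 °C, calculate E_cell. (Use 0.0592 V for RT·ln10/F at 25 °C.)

Both half-cells are Zn²⁺/Zn, so E°_cell = 0. The concentrated side is the cathode; the cell reaction moves Zn²⁺ from high to low concentration with n = 2.
Q = [Zn²⁺]_dilute/[Zn²⁺]_conc = 6.49 × 10^-4/1.0 = 6.49 × 10^-4.
E = 0 − (0.0592/2) log Q = −(0.0592/2)(-3.188) = 0.0944 V.

0.094 V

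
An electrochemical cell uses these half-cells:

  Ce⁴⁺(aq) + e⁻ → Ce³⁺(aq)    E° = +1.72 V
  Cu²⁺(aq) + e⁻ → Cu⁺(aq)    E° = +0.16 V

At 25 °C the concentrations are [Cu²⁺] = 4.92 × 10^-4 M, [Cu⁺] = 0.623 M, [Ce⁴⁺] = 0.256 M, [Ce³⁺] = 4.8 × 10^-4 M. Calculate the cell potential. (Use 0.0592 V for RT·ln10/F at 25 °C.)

1.91 V

The Ce⁴⁺/Ce³⁺ couple has the higher reduction potential and acts as the cathode, so E°_cell = +1.72 − (+0.16) = 1.56 V.
Balancing electrons gives n = 1; the reaction quotient is Q = [Cu²⁺]·[Ce³⁺]/([Cu⁺]·[Ce⁴⁺]) = 1.48 × 10^-6.
At 25 °C, E = E° − (0.0592/n) log Q = 1.56 − (0.0592/1)(-5.830) = 1.560 + 0.345 = 1.905 V.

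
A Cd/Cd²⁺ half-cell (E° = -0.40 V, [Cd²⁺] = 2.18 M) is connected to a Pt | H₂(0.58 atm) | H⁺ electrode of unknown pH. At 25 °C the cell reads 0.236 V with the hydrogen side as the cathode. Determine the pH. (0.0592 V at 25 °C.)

E°_cell = 0.40 V and n = 2.
log Q = n(E° − E)/0.0592 = 2×(0.40 − 0.236)/0.0592 = 5.541.
With Q = [Cd²⁺]·P(H₂) / [H⁺]^2, solving for [H⁺] gives log[H⁺] = -2.719, so pH = 2.72.

pH = 2.72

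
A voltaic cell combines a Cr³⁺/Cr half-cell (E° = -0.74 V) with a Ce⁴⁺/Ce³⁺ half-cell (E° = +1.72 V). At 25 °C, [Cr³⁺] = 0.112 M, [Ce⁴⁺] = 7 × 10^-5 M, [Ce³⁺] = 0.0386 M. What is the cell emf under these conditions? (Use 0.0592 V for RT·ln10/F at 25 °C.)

2.32 V

The Ce⁴⁺/Ce³⁺ couple has the higher reduction potential and acts as the cathode, so E°_cell = +1.72 − (-0.74) = 2.46 V.
Balancing electrons gives n = 3; the reaction quotient is Q = [Cr³⁺]·[Ce³⁺]^3/[Ce⁴⁺]^3 = 1.88 × 10^7.
At 25 °C, E = E° − (0.0592/n) log Q = 2.46 − (0.0592/3)(7.274) = 2.460 − 0.144 = 2.316 V.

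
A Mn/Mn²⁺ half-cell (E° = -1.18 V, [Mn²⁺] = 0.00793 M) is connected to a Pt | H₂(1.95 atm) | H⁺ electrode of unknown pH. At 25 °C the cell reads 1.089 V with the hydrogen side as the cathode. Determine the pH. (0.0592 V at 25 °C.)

E°_cell = 1.18 V and n = 2.
log Q = n(E° − E)/0.0592 = 2×(1.18 − 1.089)/0.0592 = 3.074.
With Q = [Mn²⁺]·P(H₂) / [H⁺]^2, solving for [H⁺] gives log[H⁺] = -2.443, so pH = 2.44.

pH = 2.44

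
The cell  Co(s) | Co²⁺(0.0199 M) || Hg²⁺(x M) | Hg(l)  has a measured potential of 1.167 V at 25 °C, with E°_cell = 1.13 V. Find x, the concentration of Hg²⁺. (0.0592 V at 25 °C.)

From the Nernst equation, log Q = n(E° − E)/0.0592 = 2(1.13 − 1.167)/0.0592 = -1.250, so Q = 0.0562.
With Q = [Co²⁺]/[Hg²⁺] and the known concentrations, [Hg²⁺] in the denominator gives [Hg²⁺] = 0.35 M.

0.35 M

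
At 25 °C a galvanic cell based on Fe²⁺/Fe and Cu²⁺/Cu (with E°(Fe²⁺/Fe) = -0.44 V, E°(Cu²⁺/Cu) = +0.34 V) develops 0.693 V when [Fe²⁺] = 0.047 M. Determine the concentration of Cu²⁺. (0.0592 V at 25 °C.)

5.4 × 10^-5 M

From the Nernst equation, log Q = n(E° − E)/0.0592 = 2(0.78 − 0.693)/0.0592 = 2.939, so Q = 869.
With Q = [Fe²⁺]/[Cu²⁺] and the known concentrations, [Cu²⁺] in the denominator gives [Cu²⁺] = 5.4 × 10^-5 M.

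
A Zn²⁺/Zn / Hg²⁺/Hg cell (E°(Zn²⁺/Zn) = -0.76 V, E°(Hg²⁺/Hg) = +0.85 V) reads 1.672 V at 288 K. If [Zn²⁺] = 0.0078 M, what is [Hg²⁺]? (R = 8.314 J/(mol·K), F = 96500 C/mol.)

From the Nernst equation, ln Q = nF(E° − E)/RT = 2×96500×(1.61 − 1.672)/(8.314×288) = -4.997, so Q = 0.00676.
With Q = [Zn²⁺]/[Hg²⁺] and the known concentrations, [Hg²⁺] in the denominator gives [Hg²⁺] = 1.2 M.

1.2 M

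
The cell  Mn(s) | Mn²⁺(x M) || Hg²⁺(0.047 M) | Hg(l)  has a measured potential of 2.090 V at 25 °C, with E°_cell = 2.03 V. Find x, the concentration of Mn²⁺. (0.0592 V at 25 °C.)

From the Nernst equation, log Q = n(E° − E)/0.0592 = 2(2.03 − 2.090)/0.0592 = -2.027, so Q = 0.00940.
With Q = [Mn²⁺]/[Hg²⁺] and the known concentrations, [Mn²⁺] in the numerator gives [Mn²⁺] = 4.4 × 10^-4 M.

4.4 × 10^-4 M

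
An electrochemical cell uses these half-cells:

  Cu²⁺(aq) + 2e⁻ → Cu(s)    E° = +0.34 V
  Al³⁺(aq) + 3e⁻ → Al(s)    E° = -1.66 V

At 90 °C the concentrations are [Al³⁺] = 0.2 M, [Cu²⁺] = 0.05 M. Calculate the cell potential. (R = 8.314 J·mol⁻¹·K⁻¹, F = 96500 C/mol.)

The Cu²⁺/Cu couple has the higher reduction potential and acts as the cathode, so E°_cell = +0.34 − (-1.66) = 2.00 V.
Balancing electrons gives n = 6; the reaction quotient is Q = [Al³⁺]^2/[Cu²⁺]^3 = 320.
E = E° − (RT/nF) ln Q = 2.00 − (8.314×363)/(6×96500) × (5.768) = 2.000 − 0.030 = 1.970 V.

1.97 V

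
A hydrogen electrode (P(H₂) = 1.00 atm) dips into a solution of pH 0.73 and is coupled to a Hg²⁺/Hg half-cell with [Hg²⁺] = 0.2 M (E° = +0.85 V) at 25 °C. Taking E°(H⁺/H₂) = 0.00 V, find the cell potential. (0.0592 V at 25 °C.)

0.87 V

The Hg²⁺/Hg couple is the cathode, so E°_cell = 0.85 V; n = 2.
[H⁺] = 10^(−0.73) = 0.19 M, and Q = [H⁺]^2 / ([Hg²⁺]·P(H₂)) = 0.173.
E = E° − (0.0592/2) log Q = 0.85 − (0.0592/2)(-0.761) = 0.873 V.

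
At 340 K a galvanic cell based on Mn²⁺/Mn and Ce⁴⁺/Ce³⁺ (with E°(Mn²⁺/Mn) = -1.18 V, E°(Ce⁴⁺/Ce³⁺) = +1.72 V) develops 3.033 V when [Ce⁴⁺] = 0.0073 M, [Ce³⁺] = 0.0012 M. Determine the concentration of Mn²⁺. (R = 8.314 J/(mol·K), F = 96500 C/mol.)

From the Nernst equation, ln Q = nF(E° − E)/RT = 2×96500×(2.90 − 3.033)/(8.314×340) = -9.081, so Q = 1.14 × 10^-4.
With Q = [Mn²⁺]·[Ce³⁺]^2/[Ce⁴⁺]^2 and the known concentrations, [Mn²⁺] in the numerator gives [Mn²⁺] = 0.0042 M.

0.0042 M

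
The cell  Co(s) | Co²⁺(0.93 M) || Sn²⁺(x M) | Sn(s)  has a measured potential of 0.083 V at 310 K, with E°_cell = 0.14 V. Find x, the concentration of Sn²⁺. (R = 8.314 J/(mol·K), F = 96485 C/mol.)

From the Nernst equation, ln Q = nF(E° − E)/RT = 2×96485×(0.14 − 0.083)/(8.314×310) = 4.268, so Q = 71.4.
With Q = [Co²⁺]/[Sn²⁺] and the known concentrations, [Sn²⁺] in the denominator gives [Sn²⁺] = 0.013 M.

0.013 M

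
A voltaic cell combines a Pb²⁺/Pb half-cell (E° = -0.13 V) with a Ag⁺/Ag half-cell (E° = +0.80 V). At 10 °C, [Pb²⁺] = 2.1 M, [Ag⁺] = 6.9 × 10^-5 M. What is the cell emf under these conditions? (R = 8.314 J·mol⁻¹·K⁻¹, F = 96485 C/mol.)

The Ag⁺/Ag couple has the higher reduction potential and acts as the cathode, so E°_cell = +0.80 − (-0.13) = 0.93 V.
Balancing electrons gives n = 2; the reaction quotient is Q = [Pb²⁺]/[Ag⁺]^2 = 4.41 × 10^8.
E = E° − (RT/nF) ln Q = 0.93 − (8.314×283)/(2×96485) × (19.905) = 0.930 − 0.243 = 0.687 V.

0.687 V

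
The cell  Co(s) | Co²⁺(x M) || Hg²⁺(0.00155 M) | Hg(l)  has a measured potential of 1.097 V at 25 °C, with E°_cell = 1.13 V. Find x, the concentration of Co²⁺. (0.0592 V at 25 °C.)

From the Nernst equation, log Q = n(E° − E)/0.0592 = 2(1.13 − 1.097)/0.0592 = 1.115, so Q = 13.0.
With Q = [Co²⁺]/[Hg²⁺] and the known concentrations, [Co²⁺] in the numerator gives [Co²⁺] = 0.02 M.

0.02 M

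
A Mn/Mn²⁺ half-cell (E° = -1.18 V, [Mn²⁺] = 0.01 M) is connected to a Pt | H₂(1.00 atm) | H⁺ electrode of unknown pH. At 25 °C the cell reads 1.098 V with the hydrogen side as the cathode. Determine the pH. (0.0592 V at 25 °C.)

pH = 2.39

E°_cell = 1.18 V and n = 2.
log Q = n(E° − E)/0.0592 = 2×(1.18 − 1.098)/0.0592 = 2.770.
With Q = [Mn²⁺]·P(H₂) / [H⁺]^2, solving for [H⁺] gives log[H⁺] = -2.385, so pH = 2.39.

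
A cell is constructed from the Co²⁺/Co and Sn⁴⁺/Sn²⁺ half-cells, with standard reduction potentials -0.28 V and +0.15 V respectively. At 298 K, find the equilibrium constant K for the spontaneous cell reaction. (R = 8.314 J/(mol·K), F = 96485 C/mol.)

E°_cell = +0.15 − (-0.28) = 0.43 V, with n = 2 electrons transferred.
At equilibrium E = 0, so the Nernst equation gives ln K = nFE°/RT = (2)(96485)(0.43)/((8.314)(298)) = 33.49.
K = e^33.49 = 3.5 × 10^14.

3.5 × 10^14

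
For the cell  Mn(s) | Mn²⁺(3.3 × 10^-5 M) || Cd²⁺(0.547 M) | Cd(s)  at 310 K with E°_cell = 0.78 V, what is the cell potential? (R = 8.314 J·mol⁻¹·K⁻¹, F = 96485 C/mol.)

Balancing electrons gives n = 2; the reaction quotient is Q = [Mn²⁺]/[Cd²⁺] = 6.03 × 10^-5.
E = E° − (RT/nF) ln Q = 0.78 − (8.314×310)/(2×96485) × (-9.716) = 0.780 + 0.130 = 0.910 V.

0.910 V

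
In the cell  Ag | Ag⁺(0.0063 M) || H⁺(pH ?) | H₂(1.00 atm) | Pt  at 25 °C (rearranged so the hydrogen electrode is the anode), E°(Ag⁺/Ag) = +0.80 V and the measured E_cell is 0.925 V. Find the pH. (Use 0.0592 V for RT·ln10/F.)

E°_cell = 0.80 V and n = 2.
log Q = n(E° − E)/0.0592 = 2×(0.80 − 0.925)/0.0592 = -4.223.
With Q = [H⁺]^2 / ([Ag⁺]^2·P(H₂)), solving for [H⁺] gives log[H⁺] = -4.312, so pH = 4.31.

pH = 4.31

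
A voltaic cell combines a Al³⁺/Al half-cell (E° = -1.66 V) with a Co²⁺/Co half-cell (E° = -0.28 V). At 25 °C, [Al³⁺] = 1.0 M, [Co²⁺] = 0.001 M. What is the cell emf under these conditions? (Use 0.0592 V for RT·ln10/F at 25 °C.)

The Co²⁺/Co couple has the higher reduction potential and acts as the cathode, so E°_cell = -0.28 − (-1.66) = 1.38 V.
Balancing electrons gives n = 6; the reaction quotient is Q = [Al³⁺]^2/[Co²⁺]^3 = 1 × 10^9.
At 25 °C, E = E° − (0.0592/n) log Q = 1.38 − (0.0592/6)(9.000) = 1.380 − 0.089 = 1.291 V.

1.29 V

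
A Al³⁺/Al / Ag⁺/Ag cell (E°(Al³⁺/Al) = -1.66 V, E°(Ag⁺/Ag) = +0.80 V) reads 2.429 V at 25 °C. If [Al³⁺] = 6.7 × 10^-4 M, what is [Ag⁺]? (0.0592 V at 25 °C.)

0.026 M

From the Nernst equation, log Q = n(E° − E)/0.0592 = 3(2.46 − 2.429)/0.0592 = 1.571, so Q = 37.2.
With Q = [Al³⁺]/[Ag⁺]^3 and the known concentrations, [Ag⁺]^3 in the denominator gives [Ag⁺] = 0.026 M.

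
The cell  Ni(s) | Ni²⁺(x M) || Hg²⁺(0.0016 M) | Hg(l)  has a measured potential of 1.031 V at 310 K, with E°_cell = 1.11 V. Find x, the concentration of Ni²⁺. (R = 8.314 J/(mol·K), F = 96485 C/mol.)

From the Nernst equation, ln Q = nF(E° − E)/RT = 2×96485×(1.11 − 1.031)/(8.314×310) = 5.915, so Q = 371.
With Q = [Ni²⁺]/[Hg²⁺] and the known concentrations, [Ni²⁺] in the numerator gives [Ni²⁺] = 0.59 M.

0.59 M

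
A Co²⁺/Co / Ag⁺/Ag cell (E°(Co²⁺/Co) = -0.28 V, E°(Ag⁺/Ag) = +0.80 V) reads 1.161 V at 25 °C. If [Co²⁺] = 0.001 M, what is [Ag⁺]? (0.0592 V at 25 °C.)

0.74 M

From the Nernst equation, log Q = n(E° − E)/0.0592 = 2(1.08 − 1.161)/0.0592 = -2.736, so Q = 0.00183.
With Q = [Co²⁺]/[Ag⁺]^2 and the known concentrations, [Ag⁺]^2 in the denominator gives [Ag⁺] = 0.74 M.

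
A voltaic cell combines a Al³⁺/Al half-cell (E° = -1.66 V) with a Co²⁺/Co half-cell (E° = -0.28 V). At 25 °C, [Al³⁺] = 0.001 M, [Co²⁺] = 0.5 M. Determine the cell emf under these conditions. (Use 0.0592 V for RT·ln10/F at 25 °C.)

The Co²⁺/Co couple has the higher reduction potential and acts as the cathode, so E°_cell = -0.28 − (-1.66) = 1.38 V.
Balancing electrons gives n = 6; the reaction quotient is Q = [Al³⁺]^2/[Co²⁺]^3 = 8 × 10^-6.
At 25 °C, E = E° − (0.0592/n) log Q = 1.38 − (0.0592/6)(-5.097) = 1.380 + 0.050 = 1.430 V.

1.43 V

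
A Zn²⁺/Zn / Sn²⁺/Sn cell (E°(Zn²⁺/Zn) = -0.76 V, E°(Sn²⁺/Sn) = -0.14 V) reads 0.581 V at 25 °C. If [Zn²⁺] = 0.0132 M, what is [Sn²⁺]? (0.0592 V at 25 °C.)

From the Nernst equation, log Q = n(E° − E)/0.0592 = 2(0.62 − 0.581)/0.0592 = 1.318, so Q = 20.8.
With Q = [Zn²⁺]/[Sn²⁺] and the known concentrations, [Sn²⁺] in the denominator gives [Sn²⁺] = 6.4 × 10^-4 M.

6.4 × 10^-4 M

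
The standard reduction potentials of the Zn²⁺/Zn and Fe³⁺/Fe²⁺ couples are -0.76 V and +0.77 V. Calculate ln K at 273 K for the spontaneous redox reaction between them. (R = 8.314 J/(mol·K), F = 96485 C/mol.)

E°_cell = +0.77 − (-0.76) = 1.53 V, with n = 2 electrons transferred.
At equilibrium E = 0, so the Nernst equation gives ln K = nFE°/RT = (2)(96485)(1.53)/((8.314)(273)) = 130.08.

ln K = 130.1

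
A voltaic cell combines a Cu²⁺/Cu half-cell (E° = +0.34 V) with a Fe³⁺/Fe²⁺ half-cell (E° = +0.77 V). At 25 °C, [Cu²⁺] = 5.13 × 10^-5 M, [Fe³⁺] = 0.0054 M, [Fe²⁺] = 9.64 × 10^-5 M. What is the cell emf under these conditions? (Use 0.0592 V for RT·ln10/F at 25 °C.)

The Fe³⁺/Fe²⁺ couple has the higher reduction potential and acts as the cathode, so E°_cell = +0.77 − (+0.34) = 0.43 V.
Balancing electrons gives n = 2; the reaction quotient is Q = [Cu²⁺]·[Fe²⁺]^2/[Fe³⁺]^2 = 1.63 × 10^-8.
At 25 °C, E = E° − (0.0592/n) log Q = 0.43 − (0.0592/2)(-7.787) = 0.430 + 0.230 = 0.660 V.

0.660 V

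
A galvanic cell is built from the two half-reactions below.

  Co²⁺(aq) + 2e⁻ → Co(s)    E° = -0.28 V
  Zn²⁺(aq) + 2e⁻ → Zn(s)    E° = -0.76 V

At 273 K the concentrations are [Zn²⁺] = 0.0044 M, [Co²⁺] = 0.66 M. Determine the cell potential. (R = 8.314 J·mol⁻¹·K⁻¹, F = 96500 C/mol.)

0.539 V

The Co²⁺/Co couple has the higher reduction potential and acts as the cathode, so E°_cell = -0.28 − (-0.76) = 0.48 V.
Balancing electrons gives n = 2; the reaction quotient is Q = [Zn²⁺]/[Co²⁺] = 0.00667.
E = E° − (RT/nF) ln Q = 0.48 − (8.314×273)/(2×96500) × (-5.011) = 0.480 + 0.059 = 0.539 V.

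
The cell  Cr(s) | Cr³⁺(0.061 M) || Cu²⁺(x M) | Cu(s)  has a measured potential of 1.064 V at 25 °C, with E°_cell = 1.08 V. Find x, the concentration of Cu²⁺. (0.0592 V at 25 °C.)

0.045 M

From the Nernst equation, log Q = n(E° − E)/0.0592 = 6(1.08 − 1.064)/0.0592 = 1.622, so Q = 41.8.
With Q = [Cr³⁺]^2/[Cu²⁺]^3 and the known concentrations, [Cu²⁺]^3 in the denominator gives [Cu²⁺] = 0.045 M.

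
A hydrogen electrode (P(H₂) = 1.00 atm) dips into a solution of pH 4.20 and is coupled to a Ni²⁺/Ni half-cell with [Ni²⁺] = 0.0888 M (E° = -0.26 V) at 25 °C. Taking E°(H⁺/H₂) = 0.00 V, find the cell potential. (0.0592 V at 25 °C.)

The hydrogen couple is the cathode, so E°_cell = 0.26 V; n = 2.
[H⁺] = 10^(−4.20) = 6.3 × 10^-5 M, and Q = [Ni²⁺]·P(H₂) / [H⁺]^2 = 2.23 × 10^7.
E = E° − (0.0592/2) log Q = 0.26 − (0.0592/2)(7.348) = 0.042 V.

0.042 V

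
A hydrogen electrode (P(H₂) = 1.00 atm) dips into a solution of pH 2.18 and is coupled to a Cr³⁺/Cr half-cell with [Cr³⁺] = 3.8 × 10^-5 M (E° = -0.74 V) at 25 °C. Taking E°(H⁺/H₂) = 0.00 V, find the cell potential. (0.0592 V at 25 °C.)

0.70 V

The hydrogen couple is the cathode, so E°_cell = 0.74 V; n = 6.
[H⁺] = 10^(−2.18) = 0.0066 M, and Q = [Cr³⁺]^2·P(H₂)^3 / [H⁺]^6 = 1.74 × 10^4.
E = E° − (0.0592/6) log Q = 0.74 − (0.0592/6)(4.240) = 0.698 V.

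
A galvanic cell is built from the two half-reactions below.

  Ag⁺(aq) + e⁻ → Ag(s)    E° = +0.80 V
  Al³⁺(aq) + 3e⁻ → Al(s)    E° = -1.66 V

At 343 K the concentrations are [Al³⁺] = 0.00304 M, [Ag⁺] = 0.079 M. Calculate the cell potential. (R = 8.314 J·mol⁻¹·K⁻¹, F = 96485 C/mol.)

2.44 V

The Ag⁺/Ag couple has the higher reduction potential and acts as the cathode, so E°_cell = +0.80 − (-1.66) = 2.46 V.
Balancing electrons gives n = 3; the reaction quotient is Q = [Al³⁺]/[Ag⁺]^3 = 6.17.
E = E° − (RT/nF) ln Q = 2.46 − (8.314×343)/(3×96485) × (1.819) = 2.460 − 0.018 = 2.442 V.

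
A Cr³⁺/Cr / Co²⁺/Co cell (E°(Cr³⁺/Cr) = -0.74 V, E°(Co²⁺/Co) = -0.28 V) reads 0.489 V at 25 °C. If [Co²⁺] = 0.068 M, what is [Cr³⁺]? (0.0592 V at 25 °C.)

6 × 10^-4 M

From the Nernst equation, log Q = n(E° − E)/0.0592 = 6(0.46 − 0.489)/0.0592 = -2.939, so Q = 0.00115.
With Q = [Cr³⁺]^2/[Co²⁺]^3 and the known concentrations, [Cr³⁺]^2 in the numerator gives [Cr³⁺] = 6 × 10^-4 M.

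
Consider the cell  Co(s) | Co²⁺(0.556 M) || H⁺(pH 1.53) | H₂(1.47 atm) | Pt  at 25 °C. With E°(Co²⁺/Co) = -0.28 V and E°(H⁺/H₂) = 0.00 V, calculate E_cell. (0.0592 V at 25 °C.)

The hydrogen couple is the cathode, so E°_cell = 0.28 V; n = 2.
[H⁺] = 10^(−1.53) = 0.030 M, and Q = [Co²⁺]·P(H₂) / [H⁺]^2 = 938.
E = E° − (0.0592/2) log Q = 0.28 − (0.0592/2)(2.972) = 0.192 V.

0.19 V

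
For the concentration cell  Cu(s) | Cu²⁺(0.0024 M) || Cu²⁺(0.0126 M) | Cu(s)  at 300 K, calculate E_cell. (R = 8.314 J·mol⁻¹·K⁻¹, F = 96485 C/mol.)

0.021 V

Both half-cells are Cu²⁺/Cu, so E°_cell = 0. The concentrated side is the cathode; the cell reaction moves Cu²⁺ from high to low concentration with n = 2.
Q = [Cu²⁺]_dilute/[Cu²⁺]_conc = 0.0024/0.0126 = 0.190.
E = 0 − (RT/nF) ln Q = −((8.314×300)/(2×96485))(-1.658) = 0.0214 V.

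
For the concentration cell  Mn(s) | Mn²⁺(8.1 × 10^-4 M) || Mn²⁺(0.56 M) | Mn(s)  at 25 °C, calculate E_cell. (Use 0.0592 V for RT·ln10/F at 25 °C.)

0.084 V

Both half-cells are Mn²⁺/Mn, so E°_cell = 0. The concentrated side is the cathode; the cell reaction moves Mn²⁺ from high to low concentration with n = 2.
Q = [Mn²⁺]_dilute/[Mn²⁺]_conc = 8.1 × 10^-4/0.56 = 0.00145.
E = 0 − (0.0592/2) log Q = −(0.0592/2)(-2.840) = 0.0841 V.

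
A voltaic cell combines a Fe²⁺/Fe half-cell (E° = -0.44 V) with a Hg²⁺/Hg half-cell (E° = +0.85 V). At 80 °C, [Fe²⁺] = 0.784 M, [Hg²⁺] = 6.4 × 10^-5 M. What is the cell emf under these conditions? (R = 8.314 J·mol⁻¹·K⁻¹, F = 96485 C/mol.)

1.15 V

The Hg²⁺/Hg couple has the higher reduction potential and acts as the cathode, so E°_cell = +0.85 − (-0.44) = 1.29 V.
Balancing electrons gives n = 2; the reaction quotient is Q = [Fe²⁺]/[Hg²⁺] = 1.23 × 10^4.
E = E° − (RT/nF) ln Q = 1.29 − (8.314×353)/(2×96485) × (9.413) = 1.290 − 0.143 = 1.147 V.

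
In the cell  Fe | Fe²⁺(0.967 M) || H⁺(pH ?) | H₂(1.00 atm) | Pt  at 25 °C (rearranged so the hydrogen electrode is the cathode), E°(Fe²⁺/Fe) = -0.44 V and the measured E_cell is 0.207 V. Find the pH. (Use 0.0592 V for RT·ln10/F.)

pH = 3.94

E°_cell = 0.44 V and n = 2.
log Q = n(E° − E)/0.0592 = 2×(0.44 − 0.207)/0.0592 = 7.872.
With Q = [Fe²⁺]·P(H₂) / [H⁺]^2, solving for [H⁺] gives log[H⁺] = -3.943, so pH = 3.94.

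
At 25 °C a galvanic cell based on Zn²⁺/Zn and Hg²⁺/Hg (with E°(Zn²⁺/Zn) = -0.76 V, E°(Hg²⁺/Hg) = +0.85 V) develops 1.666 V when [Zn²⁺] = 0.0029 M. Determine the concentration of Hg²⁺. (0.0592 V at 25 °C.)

From the Nernst equation, log Q = n(E° − E)/0.0592 = 2(1.61 − 1.666)/0.0592 = -1.892, so Q = 0.0128.
With Q = [Zn²⁺]/[Hg²⁺] and the known concentrations, [Hg²⁺] in the denominator gives [Hg²⁺] = 0.23 M.

0.23 M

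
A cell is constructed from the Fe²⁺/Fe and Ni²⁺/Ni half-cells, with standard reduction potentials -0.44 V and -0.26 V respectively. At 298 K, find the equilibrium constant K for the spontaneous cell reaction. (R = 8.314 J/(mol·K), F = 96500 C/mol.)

E°_cell = -0.26 − (-0.44) = 0.18 V, with n = 2 electrons transferred.
At equilibrium E = 0, so the Nernst equation gives ln K = nFE°/RT = (2)(96500)(0.18)/((8.314)(298)) = 14.02.
K = e^14.02 = 1.2 × 10^6.

1.2 × 10^6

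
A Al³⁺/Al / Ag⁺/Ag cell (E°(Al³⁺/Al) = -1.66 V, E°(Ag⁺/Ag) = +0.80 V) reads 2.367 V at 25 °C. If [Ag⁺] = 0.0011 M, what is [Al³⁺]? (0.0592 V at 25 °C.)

From the Nernst equation, log Q = n(E° − E)/0.0592 = 3(2.46 − 2.367)/0.0592 = 4.713, so Q = 5.16 × 10^4.
With Q = [Al³⁺]/[Ag⁺]^3 and the known concentrations, [Al³⁺] in the numerator gives [Al³⁺] = 6.9 × 10^-5 M.

6.9 × 10^-5 M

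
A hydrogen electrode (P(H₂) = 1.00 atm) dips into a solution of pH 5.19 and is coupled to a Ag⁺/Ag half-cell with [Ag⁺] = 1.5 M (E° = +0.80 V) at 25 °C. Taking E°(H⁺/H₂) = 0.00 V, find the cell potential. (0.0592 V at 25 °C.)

The Ag⁺/Ag couple is the cathode, so E°_cell = 0.80 V; n = 2.
[H⁺] = 10^(−5.19) = 6.5 × 10^-6 M, and Q = [H⁺]^2 / ([Ag⁺]^2·P(H₂)) = 1.85 × 10^-11.
E = E° − (0.0592/2) log Q = 0.80 − (0.0592/2)(-10.732) = 1.118 V.

1.12 V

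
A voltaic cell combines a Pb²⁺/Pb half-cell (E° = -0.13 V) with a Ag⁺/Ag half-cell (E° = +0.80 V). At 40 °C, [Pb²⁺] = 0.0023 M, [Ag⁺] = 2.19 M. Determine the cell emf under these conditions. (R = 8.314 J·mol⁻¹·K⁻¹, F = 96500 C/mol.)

1.03 V

The Ag⁺/Ag couple has the higher reduction potential and acts as the cathode, so E°_cell = +0.80 − (-0.13) = 0.93 V.
Balancing electrons gives n = 2; the reaction quotient is Q = [Pb²⁺]/[Ag⁺]^2 = 4.8 × 10^-4.
E = E° − (RT/nF) ln Q = 0.93 − (8.314×313)/(2×96500) × (-7.643) = 0.930 + 0.103 = 1.033 V.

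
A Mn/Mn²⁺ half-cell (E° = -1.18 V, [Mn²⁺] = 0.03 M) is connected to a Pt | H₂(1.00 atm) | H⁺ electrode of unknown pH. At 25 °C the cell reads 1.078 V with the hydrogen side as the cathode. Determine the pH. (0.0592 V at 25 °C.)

E°_cell = 1.18 V and n = 2.
log Q = n(E° − E)/0.0592 = 2×(1.18 − 1.078)/0.0592 = 3.446.
With Q = [Mn²⁺]·P(H₂) / [H⁺]^2, solving for [H⁺] gives log[H⁺] = -2.484, so pH = 2.48.

pH = 2.48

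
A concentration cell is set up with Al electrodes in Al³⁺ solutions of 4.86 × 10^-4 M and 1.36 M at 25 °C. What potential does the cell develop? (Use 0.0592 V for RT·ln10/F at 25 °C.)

0.068 V

Both half-cells are Al³⁺/Al, so E°_cell = 0. The concentrated side is the cathode; the cell reaction moves Al³⁺ from high to low concentration with n = 3.
Q = [Al³⁺]_dilute/[Al³⁺]_conc = 4.86 × 10^-4/1.36 = 3.57 × 10^-4.
E = 0 − (0.0592/3) log Q = −(0.0592/3)(-3.447) = 0.0680 V.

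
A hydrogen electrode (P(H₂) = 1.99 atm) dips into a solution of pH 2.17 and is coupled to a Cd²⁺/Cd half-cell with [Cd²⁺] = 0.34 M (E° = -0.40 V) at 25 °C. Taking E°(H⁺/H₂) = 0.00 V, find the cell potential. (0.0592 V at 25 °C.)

0.28 V

The hydrogen couple is the cathode, so E°_cell = 0.40 V; n = 2.
[H⁺] = 10^(−2.17) = 0.0068 M, and Q = [Cd²⁺]·P(H₂) / [H⁺]^2 = 1.48 × 10^4.
E = E° − (0.0592/2) log Q = 0.40 − (0.0592/2)(4.170) = 0.277 V.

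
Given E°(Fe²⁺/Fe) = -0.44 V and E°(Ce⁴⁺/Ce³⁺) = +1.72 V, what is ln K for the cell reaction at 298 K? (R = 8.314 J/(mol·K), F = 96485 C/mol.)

ln K = 168.2

E°_cell = +1.72 − (-0.44) = 2.16 V, with n = 2 electrons transferred.
At equilibrium E = 0, so the Nernst equation gives ln K = nFE°/RT = (2)(96485)(2.16)/((8.314)(298)) = 168.24.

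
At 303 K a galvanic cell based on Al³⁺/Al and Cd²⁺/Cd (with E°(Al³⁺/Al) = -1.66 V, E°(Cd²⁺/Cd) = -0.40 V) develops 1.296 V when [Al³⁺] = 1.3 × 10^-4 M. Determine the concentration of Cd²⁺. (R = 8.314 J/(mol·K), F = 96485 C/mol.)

From the Nernst equation, ln Q = nF(E° − E)/RT = 6×96485×(1.26 − 1.296)/(8.314×303) = -8.273, so Q = 2.55 × 10^-4.
With Q = [Al³⁺]^2/[Cd²⁺]^3 and the known concentrations, [Cd²⁺]^3 in the denominator gives [Cd²⁺] = 0.04 M.

0.04 M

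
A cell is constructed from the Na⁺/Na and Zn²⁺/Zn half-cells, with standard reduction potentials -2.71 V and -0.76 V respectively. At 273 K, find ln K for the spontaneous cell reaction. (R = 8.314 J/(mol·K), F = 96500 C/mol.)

E°_cell = -0.76 − (-2.71) = 1.95 V, with n = 2 electrons transferred.
At equilibrium E = 0, so the Nernst equation gives ln K = nFE°/RT = (2)(96500)(1.95)/((8.314)(273)) = 165.81.

ln K = 165.8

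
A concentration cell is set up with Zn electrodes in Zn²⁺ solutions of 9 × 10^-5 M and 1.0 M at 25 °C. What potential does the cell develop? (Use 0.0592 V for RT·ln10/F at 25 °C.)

0.12 V

Both half-cells are Zn²⁺/Zn, so E°_cell = 0. The concentrated side is the cathode; the cell reaction moves Zn²⁺ from high to low concentration with n = 2.
Q = [Zn²⁺]_dilute/[Zn²⁺]_conc = 9 × 10^-5/1.0 = 9 × 10^-5.
E = 0 − (0.0592/2) log Q = −(0.0592/2)(-4.046) = 0.1198 V.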